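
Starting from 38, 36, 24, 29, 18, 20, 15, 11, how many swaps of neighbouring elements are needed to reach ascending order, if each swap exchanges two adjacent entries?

The minimum number of adjacent swaps to sort an array equals its inversion count, since every such swap removes exactly one inversion.
Count inversions — for each element, later elements that are smaller:
38: 36, 24, 29, 18, 20, 15, 11 → 7
36: 24, 29, 18, 20, 15, 11 → 6
24: 18, 20, 15, 11 → 4
29: 18, 20, 15, 11 → 4
18: 15, 11 → 2
20: 15, 11 → 2
15: 11 → 1
11: none → 0
Total inversions: 7 + 6 + 4 + 4 + 2 + 2 + 1 + 0 = 26

26 swaps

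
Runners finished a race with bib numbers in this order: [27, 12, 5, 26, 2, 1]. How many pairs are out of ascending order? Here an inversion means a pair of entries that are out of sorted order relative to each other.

Sweep left to right; for each value list the smaller values that follow it:
27: 5
12: 3
5: 2
26: 2
2: 1
1: 0
Sum: 5 + 3 + 2 + 2 + 1 + 0 = 13

13 inversions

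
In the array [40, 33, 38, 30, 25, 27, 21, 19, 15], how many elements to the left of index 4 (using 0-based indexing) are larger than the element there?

4

The element at index 4 is 25.
Elements before it: 40, 33, 38, 30
Those larger than 25: 40, 33, 38, 30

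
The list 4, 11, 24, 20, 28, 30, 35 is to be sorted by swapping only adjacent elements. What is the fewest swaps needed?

1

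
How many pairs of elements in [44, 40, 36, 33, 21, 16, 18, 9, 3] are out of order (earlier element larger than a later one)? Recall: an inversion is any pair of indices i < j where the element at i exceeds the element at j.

Element-by-element contributions:
44: 8
40: 7
36: 6
33: 5
21: 4
16: 2
18: 2
9: 1
3: 0
Sum: 8 + 7 + 6 + 5 + 4 + 2 + 2 + 1 + 0 = 35

There are 35 inversions.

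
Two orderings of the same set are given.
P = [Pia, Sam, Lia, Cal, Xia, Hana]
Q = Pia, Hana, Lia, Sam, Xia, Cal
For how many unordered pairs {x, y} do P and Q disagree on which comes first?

6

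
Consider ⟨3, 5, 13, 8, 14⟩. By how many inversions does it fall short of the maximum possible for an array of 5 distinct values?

9

Maximum inversions for 5 distinct elements is C(5, 2) = 5·4/2 = 10.
Current inversions — for each element, count later smaller elements:
3: 0
5: 0
13: 1
8: 0
14: 0
Current total: 0 + 0 + 1 + 0 + 0 = 1
Shortfall: 10 − 1 = 9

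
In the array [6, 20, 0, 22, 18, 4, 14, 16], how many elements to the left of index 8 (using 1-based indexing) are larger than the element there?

The element at index 8 is 16.
Elements before it: 6, 20, 0, 22, 18, 4, 14
Those larger than 16: 20, 22, 18

3 such elements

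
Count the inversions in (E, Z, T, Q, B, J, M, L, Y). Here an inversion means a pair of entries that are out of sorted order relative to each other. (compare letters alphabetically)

For each element, count later entries that are smaller:
E → B → 1
Z → T, Q, B, J, M, L, Y → 7
T → Q, B, J, M, L → 5
Q → B, J, M, L → 4
B → none → 0
J → none → 0
M → L → 1
L → none → 0
Y → none → 0
Sum: 1 + 7 + 5 + 4 + 0 + 0 + 1 + 0 + 0 = 18

18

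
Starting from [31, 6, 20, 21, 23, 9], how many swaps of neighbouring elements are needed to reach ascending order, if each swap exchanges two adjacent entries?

The minimum number of adjacent swaps to sort an array equals its inversion count, since every such swap removes exactly one inversion.
Count inversions — for each element, later elements that are smaller:
31: 6, 20, 21, 23, 9 → 5
6: none → 0
20: 9 → 1
21: 9 → 1
23: 9 → 1
9: none → 0
Total inversions: 5 + 0 + 1 + 1 + 1 + 0 = 8

8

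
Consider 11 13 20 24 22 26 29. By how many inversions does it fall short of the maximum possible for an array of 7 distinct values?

Maximum inversions for 7 distinct elements is C(7, 2) = 7·6/2 = 21.
Current inversions — for each element, count later smaller elements:
11: 0
13: 0
20: 0
24: 1
22: 0
26: 0
29: 0
Current total: 0 + 0 + 0 + 1 + 0 + 0 + 0 = 1
Shortfall: 21 − 1 = 20

20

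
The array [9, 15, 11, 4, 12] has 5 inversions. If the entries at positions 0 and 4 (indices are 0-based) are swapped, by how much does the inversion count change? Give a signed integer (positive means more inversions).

+3

Positions 0 and 4 hold 9 and 12; after swapping, the array is [12, 15, 11, 4, 9].
Count, for each position, how many later elements it exceeds:
12: 3
15: 3
11: 2
4: 0
9: 0
Sum: 3 + 3 + 2 + 0 + 0 = 8
Change: 8 − 5 = +3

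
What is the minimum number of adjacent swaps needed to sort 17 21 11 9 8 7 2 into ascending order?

Each adjacent swap fixes exactly one inversion, so the minimum swap count equals the number of inversions.
Count inversions — for each element, later elements that are smaller:
17: 11, 9, 8, 7, 2 → 5
21: 11, 9, 8, 7, 2 → 5
11: 9, 8, 7, 2 → 4
9: 8, 7, 2 → 3
8: 7, 2 → 2
7: 2 → 1
2: none → 0
Total inversions: 5 + 5 + 4 + 3 + 2 + 1 + 0 = 20

Swaps: 20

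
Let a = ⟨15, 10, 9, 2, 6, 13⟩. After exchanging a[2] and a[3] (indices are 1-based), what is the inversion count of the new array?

9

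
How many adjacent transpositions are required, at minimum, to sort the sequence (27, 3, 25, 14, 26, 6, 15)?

12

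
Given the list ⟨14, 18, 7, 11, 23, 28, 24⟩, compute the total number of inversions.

Out-of-order index pairs (0-indexed):
(0,2): 14 > 7
(0,3): 14 > 11
(1,2): 18 > 7
(1,3): 18 > 11
(5,6): 28 > 24
That's 5 pairs.

5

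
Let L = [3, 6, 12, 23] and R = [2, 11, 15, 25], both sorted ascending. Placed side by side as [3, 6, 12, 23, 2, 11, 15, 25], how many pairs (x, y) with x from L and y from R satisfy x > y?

Count, for every r in R, how many entries of L exceed r:
r = 2: 3, 6, 12, 23 → 4
r = 11: 12, 23 → 2
r = 15: 23 → 1
r = 25: none → 0
Cross-inversions: 4 + 2 + 1 + 0 = 7

7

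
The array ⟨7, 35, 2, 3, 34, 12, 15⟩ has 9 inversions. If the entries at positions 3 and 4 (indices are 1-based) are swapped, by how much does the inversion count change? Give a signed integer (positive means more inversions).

+1

Positions 3 and 4 hold 2 and 3; after swapping, the array is [7, 35, 3, 2, 34, 12, 15].
Element-by-element contributions:
7 → 3, 2 → 2
35 → 3, 2, 34, 12, 15 → 5
3 → 2 → 1
2 → none → 0
34 → 12, 15 → 2
12 → none → 0
15 → none → 0
Sum: 2 + 5 + 1 + 0 + 2 + 0 + 0 = 10
Change: 10 − 9 = +1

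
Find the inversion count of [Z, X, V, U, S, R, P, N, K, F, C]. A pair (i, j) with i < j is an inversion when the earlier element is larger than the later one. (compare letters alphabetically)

Count, for each position, how many later elements it exceeds:
Z → X, V, U, S, R, P, N, K, F, C → 10
X → V, U, S, R, P, N, K, F, C → 9
V → U, S, R, P, N, K, F, C → 8
U → S, R, P, N, K, F, C → 7
S → R, P, N, K, F, C → 6
R → P, N, K, F, C → 5
P → N, K, F, C → 4
N → K, F, C → 3
K → F, C → 2
F → C → 1
C → none → 0
Sum: 10 + 9 + 8 + 7 + 6 + 5 + 4 + 3 + 2 + 1 + 0 = 55

55 out-of-order pairs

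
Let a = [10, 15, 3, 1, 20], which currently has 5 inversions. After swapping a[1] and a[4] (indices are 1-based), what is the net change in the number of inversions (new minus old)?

-3

Positions 1 and 4 hold 10 and 1; after swapping, the array is [1, 15, 3, 10, 20].
Element-by-element contributions:
1 → none → 0
15 → 3, 10 → 2
3 → none → 0
10 → none → 0
20 → none → 0
Sum: 0 + 2 + 0 + 0 + 0 = 2
Change: 2 − 5 = -3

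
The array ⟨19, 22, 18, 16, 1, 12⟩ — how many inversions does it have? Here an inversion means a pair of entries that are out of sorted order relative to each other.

13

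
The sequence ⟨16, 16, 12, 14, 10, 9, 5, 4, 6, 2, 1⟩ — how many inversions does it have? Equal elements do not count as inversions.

For each element, count later entries that are smaller:
16: 9
16: 9
12: 7
14: 7
10: 6
9: 5
5: 3
4: 2
6: 2
2: 1
1: 0
Sum: 9 + 9 + 7 + 7 + 6 + 5 + 3 + 2 + 2 + 1 + 0 = 51

There are 51 inversions.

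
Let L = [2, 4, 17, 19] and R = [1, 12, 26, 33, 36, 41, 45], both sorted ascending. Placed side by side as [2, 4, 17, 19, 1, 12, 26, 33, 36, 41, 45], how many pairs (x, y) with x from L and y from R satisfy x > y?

For each element r of the right run, count left-run elements greater than r:
r = 1: 2, 4, 17, 19 → 4
r = 12: 17, 19 → 2
r = 26: none → 0
r = 33: none → 0
r = 36: none → 0
r = 41: none → 0
r = 45: none → 0
Cross-inversions: 4 + 2 + 0 + 0 + 0 + 0 + 0 = 6

Split inversions: 6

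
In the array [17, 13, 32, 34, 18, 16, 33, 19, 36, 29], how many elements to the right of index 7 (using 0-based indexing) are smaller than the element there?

The element at index 7 is 19.
Elements after it: 36, 29
None of them are smaller than 19.

0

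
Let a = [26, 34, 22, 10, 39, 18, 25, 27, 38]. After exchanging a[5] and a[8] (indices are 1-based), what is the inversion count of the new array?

14

Positions 5 and 8 hold 39 and 27; after swapping, the array is [26, 34, 22, 10, 27, 18, 25, 39, 38].
Count, for each position, how many later elements it exceeds:
26 → 22, 10, 18, 25 → 4
34 → 22, 10, 27, 18, 25 → 5
22 → 10, 18 → 2
10 → none → 0
27 → 18, 25 → 2
18 → none → 0
25 → none → 0
39 → 38 → 1
38 → none → 0
Sum: 4 + 5 + 2 + 0 + 2 + 0 + 0 + 1 + 0 = 14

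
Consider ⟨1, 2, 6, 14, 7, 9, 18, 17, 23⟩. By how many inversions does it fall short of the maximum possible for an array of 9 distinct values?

Maximum inversions for 9 distinct elements is C(9, 2) = 9·8/2 = 36.
Current inversions — for each element, count later smaller elements:
1: 0
2: 0
6: 0
14: 2
7: 0
9: 0
18: 1
17: 0
23: 0
Current total: 0 + 0 + 0 + 2 + 0 + 0 + 1 + 0 + 0 = 3
Shortfall: 36 − 3 = 33

33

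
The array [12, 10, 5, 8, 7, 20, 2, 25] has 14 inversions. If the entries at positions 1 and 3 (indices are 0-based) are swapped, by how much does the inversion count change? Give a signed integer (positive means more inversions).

-1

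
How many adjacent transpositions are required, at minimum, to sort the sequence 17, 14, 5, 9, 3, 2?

There are 14 adjacent swaps.

The minimum number of adjacent swaps to sort an array equals its inversion count, since every such swap removes exactly one inversion.
Count inversions — for each element, later elements that are smaller:
17: 14, 5, 9, 3, 2 → 5
14: 5, 9, 3, 2 → 4
5: 3, 2 → 2
9: 3, 2 → 2
3: 2 → 1
2: none → 0
Total inversions: 5 + 4 + 2 + 2 + 1 + 0 = 14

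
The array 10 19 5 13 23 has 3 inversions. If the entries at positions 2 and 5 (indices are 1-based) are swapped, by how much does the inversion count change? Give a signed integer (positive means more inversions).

Positions 2 and 5 hold 19 and 23; after swapping, the array is [10, 23, 5, 13, 19].
For each element, count later entries that are smaller:
10 → 5 → 1
23 → 5, 13, 19 → 3
5 → none → 0
13 → none → 0
19 → none → 0
Sum: 1 + 3 + 0 + 0 + 0 = 4
Change: 4 − 3 = +1

+1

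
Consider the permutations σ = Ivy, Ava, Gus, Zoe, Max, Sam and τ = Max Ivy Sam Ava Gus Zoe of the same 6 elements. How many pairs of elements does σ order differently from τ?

Assign each item its position (1..6) in the first ordering, then rewrite the second ordering as that position sequence:
positions: Ivy→1, Ava→2, Gus→3, Zoe→4, Max→5, Sam→6
second ordering as positions: [5, 1, 6, 2, 3, 4]
Discordant pairs = inversions in this position sequence.
5: 1, 2, 3, 4 → 4
1: 0
6: 2, 3, 4 → 3
2: 0
3: 0
4: 0
Total: 4 + 0 + 3 + 0 + 0 + 0 = 7

There are 7 discordant pairs.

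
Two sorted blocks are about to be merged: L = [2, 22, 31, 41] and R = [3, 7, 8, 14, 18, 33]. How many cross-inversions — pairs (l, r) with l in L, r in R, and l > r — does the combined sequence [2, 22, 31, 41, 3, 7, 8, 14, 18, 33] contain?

16

For each element r of the right run, count left-run elements greater than r:
r = 3: 22, 31, 41 → 3
r = 7: 22, 31, 41 → 3
r = 8: 22, 31, 41 → 3
r = 14: 22, 31, 41 → 3
r = 18: 22, 31, 41 → 3
r = 33: 41 → 1
Cross-inversions: 3 + 3 + 3 + 3 + 3 + 1 = 16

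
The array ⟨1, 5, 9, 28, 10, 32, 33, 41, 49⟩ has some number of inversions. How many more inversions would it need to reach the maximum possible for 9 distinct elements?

35

Maximum inversions for 9 distinct elements is C(9, 2) = 9·8/2 = 36.
Current inversions — for each element, count later smaller elements:
1: 0
5: 0
9: 0
28: 1
10: 0
32: 0
33: 0
41: 0
49: 0
Current total: 0 + 0 + 0 + 1 + 0 + 0 + 0 + 0 + 0 = 1
Shortfall: 36 − 1 = 35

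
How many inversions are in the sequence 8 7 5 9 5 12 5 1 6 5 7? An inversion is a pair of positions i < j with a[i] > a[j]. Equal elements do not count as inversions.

Count, for each position, how many later elements it exceeds:
8: 8
7: 6
5: 1
9: 6
5: 1
12: 5
5: 1
1: 0
6: 1
5: 0
7: 0
Sum: 8 + 6 + 1 + 6 + 1 + 5 + 1 + 0 + 1 + 0 + 0 = 29

29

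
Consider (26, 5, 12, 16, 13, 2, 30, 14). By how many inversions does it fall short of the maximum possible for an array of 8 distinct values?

15 inversions short

Maximum inversions for 8 distinct elements is C(8, 2) = 8·7/2 = 28.
Current inversions — for each element, count later smaller elements:
26: 6
5: 1
12: 1
16: 3
13: 1
2: 0
30: 1
14: 0
Current total: 6 + 1 + 1 + 3 + 1 + 0 + 1 + 0 = 13
Shortfall: 28 − 13 = 15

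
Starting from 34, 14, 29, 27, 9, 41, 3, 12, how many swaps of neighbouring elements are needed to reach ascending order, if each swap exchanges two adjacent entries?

Minimum adjacent swaps = number of inversions (each swap of adjacent out-of-order elements removes one inversion and no swap can remove more).
Count inversions — for each element, later elements that are smaller:
34: 14, 29, 27, 9, 3, 12 → 6
14: 9, 3, 12 → 3
29: 27, 9, 3, 12 → 4
27: 9, 3, 12 → 3
9: 3 → 1
41: 3, 12 → 2
3: none → 0
12: none → 0
Total inversions: 6 + 3 + 4 + 3 + 1 + 2 + 0 + 0 = 19

19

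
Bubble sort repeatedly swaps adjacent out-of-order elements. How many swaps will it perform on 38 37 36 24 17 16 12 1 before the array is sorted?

The minimum number of adjacent swaps to sort an array equals its inversion count, since every such swap removes exactly one inversion.
Count inversions — for each element, later elements that are smaller:
38: 37, 36, 24, 17, 16, 12, 1 → 7
37: 36, 24, 17, 16, 12, 1 → 6
36: 24, 17, 16, 12, 1 → 5
24: 17, 16, 12, 1 → 4
17: 16, 12, 1 → 3
16: 12, 1 → 2
12: 1 → 1
1: none → 0
Total inversions: 7 + 6 + 5 + 4 + 3 + 2 + 1 + 0 = 28

28 adjacent swaps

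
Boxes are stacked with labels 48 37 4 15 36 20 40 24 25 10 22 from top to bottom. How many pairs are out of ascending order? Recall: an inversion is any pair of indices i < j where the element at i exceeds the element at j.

There are 33 inversions.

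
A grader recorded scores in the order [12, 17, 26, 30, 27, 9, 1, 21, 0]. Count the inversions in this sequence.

Sweep left to right; for each value list the smaller values that follow it:
12: 3
17: 3
26: 4
30: 5
27: 4
9: 2
1: 1
21: 1
0: 0
Sum: 3 + 3 + 4 + 5 + 4 + 2 + 1 + 1 + 0 = 23

23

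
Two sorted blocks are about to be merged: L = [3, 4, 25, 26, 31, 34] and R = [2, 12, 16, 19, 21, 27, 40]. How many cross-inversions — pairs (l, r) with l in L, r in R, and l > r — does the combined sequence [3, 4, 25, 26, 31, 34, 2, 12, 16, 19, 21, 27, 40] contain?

24 split inversions

Count, for every r in R, how many entries of L exceed r:
r = 2: 3, 4, 25, 26, 31, 34 → 6
r = 12: 25, 26, 31, 34 → 4
r = 16: 25, 26, 31, 34 → 4
r = 19: 25, 26, 31, 34 → 4
r = 21: 25, 26, 31, 34 → 4
r = 27: 31, 34 → 2
r = 40: none → 0
Cross-inversions: 6 + 4 + 4 + 4 + 4 + 2 + 0 = 24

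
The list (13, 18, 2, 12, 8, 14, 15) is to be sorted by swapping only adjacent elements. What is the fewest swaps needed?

9 swaps

The minimum number of adjacent swaps to sort an array equals its inversion count, since every such swap removes exactly one inversion.
Count inversions — for each element, later elements that are smaller:
13: 2, 12, 8 → 3
18: 2, 12, 8, 14, 15 → 5
2: none → 0
12: 8 → 1
8: none → 0
14: none → 0
15: none → 0
Total inversions: 3 + 5 + 0 + 1 + 0 + 0 + 0 = 9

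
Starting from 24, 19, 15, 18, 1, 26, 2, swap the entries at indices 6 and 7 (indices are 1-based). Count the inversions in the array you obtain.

13 inversions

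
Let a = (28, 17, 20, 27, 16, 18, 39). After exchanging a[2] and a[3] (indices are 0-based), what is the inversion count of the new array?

Positions 2 and 3 hold 20 and 27; after swapping, the array is [28, 17, 27, 20, 16, 18, 39].
Count, for each position, how many later elements it exceeds:
28 → 17, 27, 20, 16, 18 → 5
17 → 16 → 1
27 → 20, 16, 18 → 3
20 → 16, 18 → 2
16 → none → 0
18 → none → 0
39 → none → 0
Sum: 5 + 1 + 3 + 2 + 0 + 0 + 0 = 11

11 inversions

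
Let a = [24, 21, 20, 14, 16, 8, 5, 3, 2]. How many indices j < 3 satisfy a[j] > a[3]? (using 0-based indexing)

The element at index 3 is 14.
Elements before it: 24, 21, 20
Those larger than 14: 24, 21, 20

3 such elements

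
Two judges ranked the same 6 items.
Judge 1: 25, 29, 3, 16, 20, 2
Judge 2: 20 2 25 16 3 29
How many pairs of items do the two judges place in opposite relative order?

11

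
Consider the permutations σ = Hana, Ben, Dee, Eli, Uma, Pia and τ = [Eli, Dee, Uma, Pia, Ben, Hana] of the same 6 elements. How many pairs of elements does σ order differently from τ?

Assign each item its position (1..6) in the first ordering, then rewrite the second ordering as that position sequence:
positions: Hana→1, Ben→2, Dee→3, Eli→4, Uma→5, Pia→6
second ordering as positions: [4, 3, 5, 6, 2, 1]
Discordant pairs = inversions in this position sequence.
4: 3, 2, 1 → 3
3: 2, 1 → 2
5: 2, 1 → 2
6: 2, 1 → 2
2: 1 → 1
1: 0
Total: 3 + 2 + 2 + 2 + 1 + 0 = 10

10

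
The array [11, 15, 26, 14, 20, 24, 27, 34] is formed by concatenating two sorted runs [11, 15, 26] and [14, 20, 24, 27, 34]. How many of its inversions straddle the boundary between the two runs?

Take each right-half value and tally the left-half values above it:
r = 14: 15, 26 → 2
r = 20: 26 → 1
r = 24: 26 → 1
r = 27: none → 0
r = 34: none → 0
Cross-inversions: 2 + 1 + 1 + 0 + 0 = 4

Cross-inversions: 4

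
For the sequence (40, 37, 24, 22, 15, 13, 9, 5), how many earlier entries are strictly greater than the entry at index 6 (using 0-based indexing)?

6

The element at index 6 is 9.
Elements before it: 40, 37, 24, 22, 15, 13
Those larger than 9: 40, 37, 24, 22, 15, 13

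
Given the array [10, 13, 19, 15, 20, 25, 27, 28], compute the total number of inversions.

1

Count, for each position, how many later elements it exceeds:
10: 0
13: 0
19: 1
15: 0
20: 0
25: 0
27: 0
28: 0
Sum: 0 + 0 + 1 + 0 + 0 + 0 + 0 + 0 = 1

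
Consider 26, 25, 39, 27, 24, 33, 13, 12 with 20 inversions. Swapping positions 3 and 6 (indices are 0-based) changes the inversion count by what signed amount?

-3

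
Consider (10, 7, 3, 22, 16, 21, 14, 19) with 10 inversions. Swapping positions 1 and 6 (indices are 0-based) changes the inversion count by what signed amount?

Positions 1 and 6 hold 7 and 14; after swapping, the array is [10, 14, 3, 22, 16, 21, 7, 19].
Element-by-element contributions:
10: 2
14: 2
3: 0
22: 4
16: 1
21: 2
7: 0
19: 0
Sum: 2 + 2 + 0 + 4 + 1 + 2 + 0 + 0 = 11
Change: 11 − 10 = +1

+1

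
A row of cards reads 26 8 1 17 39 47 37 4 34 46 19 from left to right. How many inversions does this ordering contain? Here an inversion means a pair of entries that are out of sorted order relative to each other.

Sweep left to right; for each value list the smaller values that follow it:
26 → 8, 1, 17, 4, 19 → 5
8 → 1, 4 → 2
1 → none → 0
17 → 4 → 1
39 → 37, 4, 34, 19 → 4
47 → 37, 4, 34, 46, 19 → 5
37 → 4, 34, 19 → 3
4 → none → 0
34 → 19 → 1
46 → 19 → 1
19 → none → 0
Sum: 5 + 2 + 0 + 1 + 4 + 5 + 3 + 0 + 1 + 1 + 0 = 22

22 inversions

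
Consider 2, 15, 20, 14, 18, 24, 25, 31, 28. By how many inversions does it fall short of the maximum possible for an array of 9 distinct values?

Maximum inversions for 9 distinct elements is C(9, 2) = 9·8/2 = 36.
Current inversions — for each element, count later smaller elements:
2: 0
15: 1
20: 2
14: 0
18: 0
24: 0
25: 0
31: 1
28: 0
Current total: 0 + 1 + 2 + 0 + 0 + 0 + 0 + 1 + 0 = 4
Shortfall: 36 − 4 = 32

32 inversions short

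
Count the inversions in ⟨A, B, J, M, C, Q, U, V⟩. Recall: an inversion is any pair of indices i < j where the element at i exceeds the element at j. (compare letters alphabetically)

Element-by-element contributions:
A → none → 0
B → none → 0
J → C → 1
M → C → 1
C → none → 0
Q → none → 0
U → none → 0
V → none → 0
Sum: 0 + 0 + 1 + 1 + 0 + 0 + 0 + 0 = 2

2 out-of-order pairs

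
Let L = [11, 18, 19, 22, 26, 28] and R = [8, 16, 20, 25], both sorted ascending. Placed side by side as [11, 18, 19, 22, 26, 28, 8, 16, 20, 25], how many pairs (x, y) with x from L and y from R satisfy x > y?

Split inversions: 16

For each element r of the right run, count left-run elements greater than r:
r = 8: 11, 18, 19, 22, 26, 28 → 6
r = 16: 18, 19, 22, 26, 28 → 5
r = 20: 22, 26, 28 → 3
r = 25: 26, 28 → 2
Cross-inversions: 6 + 5 + 3 + 2 = 16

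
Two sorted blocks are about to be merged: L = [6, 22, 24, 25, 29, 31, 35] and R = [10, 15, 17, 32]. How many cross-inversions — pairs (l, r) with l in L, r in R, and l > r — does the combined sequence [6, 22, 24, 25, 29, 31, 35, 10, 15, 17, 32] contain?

19

Take each right-half value and tally the left-half values above it:
r = 10: 22, 24, 25, 29, 31, 35 → 6
r = 15: 22, 24, 25, 29, 31, 35 → 6
r = 17: 22, 24, 25, 29, 31, 35 → 6
r = 32: 35 → 1
Cross-inversions: 6 + 6 + 6 + 1 = 19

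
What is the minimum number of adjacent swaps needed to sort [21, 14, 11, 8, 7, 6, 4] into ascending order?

The minimum number of adjacent swaps to sort an array equals its inversion count, since every such swap removes exactly one inversion.
Count inversions — for each element, later elements that are smaller:
21: 14, 11, 8, 7, 6, 4 → 6
14: 11, 8, 7, 6, 4 → 5
11: 8, 7, 6, 4 → 4
8: 7, 6, 4 → 3
7: 6, 4 → 2
6: 4 → 1
4: none → 0
Total inversions: 6 + 5 + 4 + 3 + 2 + 1 + 0 = 21

21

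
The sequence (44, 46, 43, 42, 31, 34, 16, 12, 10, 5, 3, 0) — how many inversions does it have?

64

Element-by-element contributions:
44: 10
46: 10
43: 9
42: 8
31: 6
34: 6
16: 5
12: 4
10: 3
5: 2
3: 1
0: 0
Sum: 10 + 10 + 9 + 8 + 6 + 6 + 5 + 4 + 3 + 2 + 1 + 0 = 64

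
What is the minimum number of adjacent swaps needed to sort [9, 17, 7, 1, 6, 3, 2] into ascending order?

17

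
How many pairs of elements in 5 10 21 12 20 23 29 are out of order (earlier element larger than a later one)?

Listing every pair i<j with a[i]>a[j] (using 0-based positions):
(2,3): 21 > 12
(2,4): 21 > 20
That's 2 pairs.

2 out-of-order pairs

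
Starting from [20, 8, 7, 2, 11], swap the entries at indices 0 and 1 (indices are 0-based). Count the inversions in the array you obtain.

6

Positions 0 and 1 hold 20 and 8; after swapping, the array is [8, 20, 7, 2, 11].
For each element, count later entries that are smaller:
8 → 7, 2 → 2
20 → 7, 2, 11 → 3
7 → 2 → 1
2 → none → 0
11 → none → 0
Sum: 2 + 3 + 1 + 0 + 0 = 6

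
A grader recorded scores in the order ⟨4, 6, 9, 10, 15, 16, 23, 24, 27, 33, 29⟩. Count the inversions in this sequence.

1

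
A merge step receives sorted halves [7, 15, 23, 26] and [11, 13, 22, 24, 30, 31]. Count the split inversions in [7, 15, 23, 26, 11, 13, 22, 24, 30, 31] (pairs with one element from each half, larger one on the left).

9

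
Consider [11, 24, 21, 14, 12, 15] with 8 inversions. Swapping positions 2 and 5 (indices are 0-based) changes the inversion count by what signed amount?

Positions 2 and 5 hold 21 and 15; after swapping, the array is [11, 24, 15, 14, 12, 21].
Count, for each position, how many later elements it exceeds:
11 → none → 0
24 → 15, 14, 12, 21 → 4
15 → 14, 12 → 2
14 → 12 → 1
12 → none → 0
21 → none → 0
Sum: 0 + 4 + 2 + 1 + 0 + 0 = 7
Change: 7 − 8 = -1

-1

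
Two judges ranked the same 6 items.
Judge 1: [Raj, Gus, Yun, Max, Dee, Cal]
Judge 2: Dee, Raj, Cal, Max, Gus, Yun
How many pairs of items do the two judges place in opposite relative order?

Assign each item its position (1..6) in the first ordering, then rewrite the second ordering as that position sequence:
positions: Raj→1, Gus→2, Yun→3, Max→4, Dee→5, Cal→6
second ordering as positions: [5, 1, 6, 4, 2, 3]
Discordant pairs = inversions in this position sequence.
5: 1, 4, 2, 3 → 4
1: 0
6: 4, 2, 3 → 3
4: 2, 3 → 2
2: 0
3: 0
Total: 4 + 0 + 3 + 2 + 0 + 0 = 9

9 discordant pairs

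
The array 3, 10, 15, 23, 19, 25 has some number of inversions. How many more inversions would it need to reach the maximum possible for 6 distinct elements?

Maximum inversions for 6 distinct elements is C(6, 2) = 6·5/2 = 15.
Current inversions — for each element, count later smaller elements:
3: 0
10: 0
15: 0
23: 1
19: 0
25: 0
Current total: 0 + 0 + 0 + 1 + 0 + 0 = 1
Shortfall: 15 − 1 = 14

14 inversions short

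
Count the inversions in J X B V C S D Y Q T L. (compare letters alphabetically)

Element-by-element contributions:
J → B, C, D → 3
X → B, V, C, S, D, Q, T, L → 8
B → none → 0
V → C, S, D, Q, T, L → 6
C → none → 0
S → D, Q, L → 3
D → none → 0
Y → Q, T, L → 3
Q → L → 1
T → L → 1
L → none → 0
Sum: 3 + 8 + 0 + 6 + 0 + 3 + 0 + 3 + 1 + 1 + 0 = 25

Inversions: 25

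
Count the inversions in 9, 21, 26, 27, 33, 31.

1

Listing every pair i<j with a[i]>a[j] (using 1-based positions):
(5,6): 33 > 31
That's 1 pair.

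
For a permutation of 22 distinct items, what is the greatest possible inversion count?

231

A reversed (strictly descending) arrangement makes every pair an inversion, giving C(22, 2) inversions.
C(22, 2) = 22·21/2 = 231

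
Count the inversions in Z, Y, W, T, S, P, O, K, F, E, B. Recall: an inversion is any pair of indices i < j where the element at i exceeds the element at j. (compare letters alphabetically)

55

Element-by-element contributions:
Z: 10
Y: 9
W: 8
T: 7
S: 6
P: 5
O: 4
K: 3
F: 2
E: 1
B: 0
Sum: 10 + 9 + 8 + 7 + 6 + 5 + 4 + 3 + 2 + 1 + 0 = 55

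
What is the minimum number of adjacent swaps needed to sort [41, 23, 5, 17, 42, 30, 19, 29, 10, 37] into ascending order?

23 swaps

Each adjacent swap fixes exactly one inversion, so the minimum swap count equals the number of inversions.
Count inversions — for each element, later elements that are smaller:
41: 23, 5, 17, 30, 19, 29, 10, 37 → 8
23: 5, 17, 19, 10 → 4
5: none → 0
17: 10 → 1
42: 30, 19, 29, 10, 37 → 5
30: 19, 29, 10 → 3
19: 10 → 1
29: 10 → 1
10: none → 0
37: none → 0
Total inversions: 8 + 4 + 0 + 1 + 5 + 3 + 1 + 1 + 0 + 0 = 23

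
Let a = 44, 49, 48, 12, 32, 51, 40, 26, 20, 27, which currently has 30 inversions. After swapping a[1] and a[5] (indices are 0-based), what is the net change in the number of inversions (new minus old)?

Positions 1 and 5 hold 49 and 51; after swapping, the array is [44, 51, 48, 12, 32, 49, 40, 26, 20, 27].
Sweep left to right; for each value list the smaller values that follow it:
44 → 12, 32, 40, 26, 20, 27 → 6
51 → 48, 12, 32, 49, 40, 26, 20, 27 → 8
48 → 12, 32, 40, 26, 20, 27 → 6
12 → none → 0
32 → 26, 20, 27 → 3
49 → 40, 26, 20, 27 → 4
40 → 26, 20, 27 → 3
26 → 20 → 1
20 → none → 0
27 → none → 0
Sum: 6 + 8 + 6 + 0 + 3 + 4 + 3 + 1 + 0 + 0 = 31
Change: 31 − 30 = +1

+1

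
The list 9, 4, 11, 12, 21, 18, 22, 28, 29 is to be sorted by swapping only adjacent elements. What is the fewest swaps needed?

2

The minimum number of adjacent swaps to sort an array equals its inversion count, since every such swap removes exactly one inversion.
Count inversions — for each element, later elements that are smaller:
9: 4 → 1
4: none → 0
11: none → 0
12: none → 0
21: 18 → 1
18: none → 0
22: none → 0
28: none → 0
29: none → 0
Total inversions: 1 + 0 + 0 + 0 + 1 + 0 + 0 + 0 + 0 = 2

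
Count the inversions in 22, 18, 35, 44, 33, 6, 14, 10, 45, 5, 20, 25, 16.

45

Count, for each position, how many later elements it exceeds:
22 → 18, 6, 14, 10, 5, 20, 16 → 7
18 → 6, 14, 10, 5, 16 → 5
35 → 33, 6, 14, 10, 5, 20, 25, 16 → 8
44 → 33, 6, 14, 10, 5, 20, 25, 16 → 8
33 → 6, 14, 10, 5, 20, 25, 16 → 7
6 → 5 → 1
14 → 10, 5 → 2
10 → 5 → 1
45 → 5, 20, 25, 16 → 4
5 → none → 0
20 → 16 → 1
25 → 16 → 1
16 → none → 0
Sum: 7 + 5 + 8 + 8 + 7 + 1 + 2 + 1 + 4 + 0 + 1 + 1 + 0 = 45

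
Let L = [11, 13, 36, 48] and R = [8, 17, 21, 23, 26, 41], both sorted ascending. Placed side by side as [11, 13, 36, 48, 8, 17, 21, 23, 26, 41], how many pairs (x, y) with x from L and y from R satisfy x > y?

Count, for every r in R, how many entries of L exceed r:
r = 8: 11, 13, 36, 48 → 4
r = 17: 36, 48 → 2
r = 21: 36, 48 → 2
r = 23: 36, 48 → 2
r = 26: 36, 48 → 2
r = 41: 48 → 1
Cross-inversions: 4 + 2 + 2 + 2 + 2 + 1 = 13

There are 13 split inversions.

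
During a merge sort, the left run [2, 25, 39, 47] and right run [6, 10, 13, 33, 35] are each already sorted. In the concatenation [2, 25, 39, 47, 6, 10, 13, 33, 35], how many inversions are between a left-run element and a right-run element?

Count, for every r in R, how many entries of L exceed r:
r = 6: 25, 39, 47 → 3
r = 10: 25, 39, 47 → 3
r = 13: 25, 39, 47 → 3
r = 33: 39, 47 → 2
r = 35: 39, 47 → 2
Cross-inversions: 3 + 3 + 3 + 2 + 2 = 13

13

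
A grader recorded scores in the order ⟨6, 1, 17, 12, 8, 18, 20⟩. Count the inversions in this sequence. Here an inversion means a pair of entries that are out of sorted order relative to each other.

Inversions: 4

Sweep left to right; for each value list the smaller values that follow it:
6 → 1 → 1
1 → none → 0
17 → 12, 8 → 2
12 → 8 → 1
8 → none → 0
18 → none → 0
20 → none → 0
Sum: 1 + 0 + 2 + 1 + 0 + 0 + 0 = 4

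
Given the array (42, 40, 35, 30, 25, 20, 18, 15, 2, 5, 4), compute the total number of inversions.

Sweep left to right; for each value list the smaller values that follow it:
42 → 40, 35, 30, 25, 20, 18, 15, 2, 5, 4 → 10
40 → 35, 30, 25, 20, 18, 15, 2, 5, 4 → 9
35 → 30, 25, 20, 18, 15, 2, 5, 4 → 8
30 → 25, 20, 18, 15, 2, 5, 4 → 7
25 → 20, 18, 15, 2, 5, 4 → 6
20 → 18, 15, 2, 5, 4 → 5
18 → 15, 2, 5, 4 → 4
15 → 2, 5, 4 → 3
2 → none → 0
5 → 4 → 1
4 → none → 0
Sum: 10 + 9 + 8 + 7 + 6 + 5 + 4 + 3 + 0 + 1 + 0 = 53

53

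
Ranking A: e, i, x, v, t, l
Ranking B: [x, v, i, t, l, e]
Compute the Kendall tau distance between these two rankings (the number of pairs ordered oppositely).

Assign each item its position (1..6) in the first ordering, then rewrite the second ordering as that position sequence:
positions: e→1, i→2, x→3, v→4, t→5, l→6
second ordering as positions: [3, 4, 2, 5, 6, 1]
Discordant pairs = inversions in this position sequence.
3: 2, 1 → 2
4: 2, 1 → 2
2: 1 → 1
5: 1 → 1
6: 1 → 1
1: 0
Total: 2 + 2 + 1 + 1 + 1 + 0 = 7

Discordant pairs: 7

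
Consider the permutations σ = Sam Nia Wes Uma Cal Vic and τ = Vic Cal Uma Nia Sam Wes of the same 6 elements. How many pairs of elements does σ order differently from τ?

13

Assign each item its position (1..6) in the first ordering, then rewrite the second ordering as that position sequence:
positions: Sam→1, Nia→2, Wes→3, Uma→4, Cal→5, Vic→6
second ordering as positions: [6, 5, 4, 2, 1, 3]
Discordant pairs = inversions in this position sequence.
6: 5, 4, 2, 1, 3 → 5
5: 4, 2, 1, 3 → 4
4: 2, 1, 3 → 3
2: 1 → 1
1: 0
3: 0
Total: 5 + 4 + 3 + 1 + 0 + 0 = 13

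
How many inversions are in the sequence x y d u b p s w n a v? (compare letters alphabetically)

Element-by-element contributions:
x → d, u, b, p, s, w, n, a, v → 9
y → d, u, b, p, s, w, n, a, v → 9
d → b, a → 2
u → b, p, s, n, a → 5
b → a → 1
p → n, a → 2
s → n, a → 2
w → n, a, v → 3
n → a → 1
a → none → 0
v → none → 0
Sum: 9 + 9 + 2 + 5 + 1 + 2 + 2 + 3 + 1 + 0 + 0 = 34

There are 34 inversions.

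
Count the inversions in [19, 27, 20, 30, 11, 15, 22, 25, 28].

14

Element-by-element contributions:
19 → 11, 15 → 2
27 → 20, 11, 15, 22, 25 → 5
20 → 11, 15 → 2
30 → 11, 15, 22, 25, 28 → 5
11 → none → 0
15 → none → 0
22 → none → 0
25 → none → 0
28 → none → 0
Sum: 2 + 5 + 2 + 5 + 0 + 0 + 0 + 0 + 0 = 14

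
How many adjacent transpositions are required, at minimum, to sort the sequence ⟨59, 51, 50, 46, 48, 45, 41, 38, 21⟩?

The minimum number of adjacent swaps to sort an array equals its inversion count, since every such swap removes exactly one inversion.
Count inversions — for each element, later elements that are smaller:
59: 51, 50, 46, 48, 45, 41, 38, 21 → 8
51: 50, 46, 48, 45, 41, 38, 21 → 7
50: 46, 48, 45, 41, 38, 21 → 6
46: 45, 41, 38, 21 → 4
48: 45, 41, 38, 21 → 4
45: 41, 38, 21 → 3
41: 38, 21 → 2
38: 21 → 1
21: none → 0
Total inversions: 8 + 7 + 6 + 4 + 4 + 3 + 2 + 1 + 0 = 35

35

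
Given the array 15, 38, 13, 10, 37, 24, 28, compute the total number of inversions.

Count, for each position, how many later elements it exceeds:
15: 2
38: 5
13: 1
10: 0
37: 2
24: 0
28: 0
Sum: 2 + 5 + 1 + 0 + 2 + 0 + 0 = 10

10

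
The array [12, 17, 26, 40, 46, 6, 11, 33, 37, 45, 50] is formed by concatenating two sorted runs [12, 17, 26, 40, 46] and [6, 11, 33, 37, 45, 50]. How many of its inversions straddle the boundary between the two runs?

15

Count, for every r in R, how many entries of L exceed r:
r = 6: 12, 17, 26, 40, 46 → 5
r = 11: 12, 17, 26, 40, 46 → 5
r = 33: 40, 46 → 2
r = 37: 40, 46 → 2
r = 45: 46 → 1
r = 50: none → 0
Cross-inversions: 5 + 5 + 2 + 2 + 1 + 0 = 15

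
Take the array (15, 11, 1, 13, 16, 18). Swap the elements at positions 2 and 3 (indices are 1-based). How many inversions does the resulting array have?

Positions 2 and 3 hold 11 and 1; after swapping, the array is [15, 1, 11, 13, 16, 18].
Sweep left to right; for each value list the smaller values that follow it:
15: 3
1: 0
11: 0
13: 0
16: 0
18: 0
Sum: 3 + 0 + 0 + 0 + 0 + 0 = 3

3 inversions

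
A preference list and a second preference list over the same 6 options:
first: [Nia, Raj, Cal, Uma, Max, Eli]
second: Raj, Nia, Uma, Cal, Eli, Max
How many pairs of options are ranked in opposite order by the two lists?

There are 3 pairs.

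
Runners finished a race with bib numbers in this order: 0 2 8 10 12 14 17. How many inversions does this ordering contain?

0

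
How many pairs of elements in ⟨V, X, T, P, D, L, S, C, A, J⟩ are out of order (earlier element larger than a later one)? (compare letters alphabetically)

Sweep left to right; for each value list the smaller values that follow it:
V → T, P, D, L, S, C, A, J → 8
X → T, P, D, L, S, C, A, J → 8
T → P, D, L, S, C, A, J → 7
P → D, L, C, A, J → 5
D → C, A → 2
L → C, A, J → 3
S → C, A, J → 3
C → A → 1
A → none → 0
J → none → 0
Sum: 8 + 8 + 7 + 5 + 2 + 3 + 3 + 1 + 0 + 0 = 37

Out-of-order pairs: 37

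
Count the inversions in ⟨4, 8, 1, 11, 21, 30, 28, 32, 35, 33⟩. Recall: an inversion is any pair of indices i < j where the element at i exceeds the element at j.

4 inversions

Count, for each position, how many later elements it exceeds:
4 → 1 → 1
8 → 1 → 1
1 → none → 0
11 → none → 0
21 → none → 0
30 → 28 → 1
28 → none → 0
32 → none → 0
35 → 33 → 1
33 → none → 0
Sum: 1 + 1 + 0 + 0 + 0 + 1 + 0 + 0 + 1 + 0 = 4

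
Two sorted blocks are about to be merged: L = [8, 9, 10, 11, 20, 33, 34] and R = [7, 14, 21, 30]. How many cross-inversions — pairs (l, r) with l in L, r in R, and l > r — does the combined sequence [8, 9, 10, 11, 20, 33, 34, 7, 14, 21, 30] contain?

There are 14 cross-inversions.

Count, for every r in R, how many entries of L exceed r:
r = 7: 8, 9, 10, 11, 20, 33, 34 → 7
r = 14: 20, 33, 34 → 3
r = 21: 33, 34 → 2
r = 30: 33, 34 → 2
Cross-inversions: 7 + 3 + 2 + 2 = 14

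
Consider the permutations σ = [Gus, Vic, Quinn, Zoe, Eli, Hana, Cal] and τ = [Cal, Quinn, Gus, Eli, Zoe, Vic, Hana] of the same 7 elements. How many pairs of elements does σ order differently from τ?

11

Assign each item its position (1..7) in the first ordering, then rewrite the second ordering as that position sequence:
positions: Gus→1, Vic→2, Quinn→3, Zoe→4, Eli→5, Hana→6, Cal→7
second ordering as positions: [7, 3, 1, 5, 4, 2, 6]
Discordant pairs = inversions in this position sequence.
7: 3, 1, 5, 4, 2, 6 → 6
3: 1, 2 → 2
1: 0
5: 4, 2 → 2
4: 2 → 1
2: 0
6: 0
Total: 6 + 2 + 0 + 2 + 1 + 0 + 0 = 11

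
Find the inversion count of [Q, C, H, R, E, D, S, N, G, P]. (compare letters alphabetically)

20

Count, for each position, how many later elements it exceeds:
Q: 7
C: 0
H: 3
R: 5
E: 1
D: 0
S: 3
N: 1
G: 0
P: 0
Sum: 7 + 0 + 3 + 5 + 1 + 0 + 3 + 1 + 0 + 0 = 20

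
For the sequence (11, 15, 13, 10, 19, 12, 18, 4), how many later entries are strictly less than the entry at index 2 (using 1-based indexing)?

4 such elements

The element at index 2 is 15.
Elements after it: 13, 10, 19, 12, 18, 4
Those smaller than 15: 13, 10, 12, 4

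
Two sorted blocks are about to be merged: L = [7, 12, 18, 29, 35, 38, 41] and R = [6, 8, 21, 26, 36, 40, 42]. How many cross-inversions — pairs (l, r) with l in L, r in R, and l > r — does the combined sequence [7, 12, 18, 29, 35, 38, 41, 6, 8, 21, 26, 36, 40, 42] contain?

There are 24 split inversions.

Take each right-half value and tally the left-half values above it:
r = 6: 7, 12, 18, 29, 35, 38, 41 → 7
r = 8: 12, 18, 29, 35, 38, 41 → 6
r = 21: 29, 35, 38, 41 → 4
r = 26: 29, 35, 38, 41 → 4
r = 36: 38, 41 → 2
r = 40: 41 → 1
r = 42: none → 0
Cross-inversions: 7 + 6 + 4 + 4 + 2 + 1 + 0 = 24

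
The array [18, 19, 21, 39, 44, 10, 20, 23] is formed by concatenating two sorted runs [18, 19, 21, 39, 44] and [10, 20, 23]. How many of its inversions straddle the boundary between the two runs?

10 cross-inversions

For each element r of the right run, count left-run elements greater than r:
r = 10: 18, 19, 21, 39, 44 → 5
r = 20: 21, 39, 44 → 3
r = 23: 39, 44 → 2
Cross-inversions: 5 + 3 + 2 = 10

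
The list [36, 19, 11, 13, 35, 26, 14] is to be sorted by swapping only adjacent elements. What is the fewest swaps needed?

Each adjacent swap fixes exactly one inversion, so the minimum swap count equals the number of inversions.
Count inversions — for each element, later elements that are smaller:
36: 19, 11, 13, 35, 26, 14 → 6
19: 11, 13, 14 → 3
11: none → 0
13: none → 0
35: 26, 14 → 2
26: 14 → 1
14: none → 0
Total inversions: 6 + 3 + 0 + 0 + 2 + 1 + 0 = 12

12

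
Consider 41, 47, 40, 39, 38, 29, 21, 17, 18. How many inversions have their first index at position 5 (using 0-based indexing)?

3

The element at index 5 is 29.
Elements after it: 21, 17, 18
Those smaller than 29: 21, 17, 18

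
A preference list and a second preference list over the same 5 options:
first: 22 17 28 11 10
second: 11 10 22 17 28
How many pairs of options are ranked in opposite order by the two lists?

Assign each item its position (1..5) in the first ordering, then rewrite the second ordering as that position sequence:
positions: 22→1, 17→2, 28→3, 11→4, 10→5
second ordering as positions: [4, 5, 1, 2, 3]
Discordant pairs = inversions in this position sequence.
4: 1, 2, 3 → 3
5: 1, 2, 3 → 3
1: 0
2: 0
3: 0
Total: 3 + 3 + 0 + 0 + 0 = 6

6 pairs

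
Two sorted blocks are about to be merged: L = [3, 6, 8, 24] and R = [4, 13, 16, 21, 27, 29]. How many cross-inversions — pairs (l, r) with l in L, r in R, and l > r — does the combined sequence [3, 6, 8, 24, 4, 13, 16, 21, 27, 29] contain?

6

For each element r of the right run, count left-run elements greater than r:
r = 4: 6, 8, 24 → 3
r = 13: 24 → 1
r = 16: 24 → 1
r = 21: 24 → 1
r = 27: none → 0
r = 29: none → 0
Cross-inversions: 3 + 1 + 1 + 1 + 0 + 0 = 6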